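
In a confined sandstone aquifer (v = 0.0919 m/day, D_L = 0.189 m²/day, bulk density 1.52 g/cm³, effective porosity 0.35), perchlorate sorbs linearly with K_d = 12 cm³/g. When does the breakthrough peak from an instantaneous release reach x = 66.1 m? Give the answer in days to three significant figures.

Retardation factor R = 1 + ρ_b·K_d/n = 1 + 1.52 × 12/0.35 = 53.11.
Sorption retards both mechanisms: v_R = v/R = 0.001730 m/day, D_R = D/R = 0.003559 m²/day.
Peak time from v_R²t² + 2D_R t − x² = 0: t = (√(D_R² + v_R²x²) − D_R)/v_R².
√(D_R² + v_R²x²) = √(0.003559² + 0.001730² × 66.1²) = 0.1144; v_R² = 2.993e-06.
t = (0.1144 − 0.003559)/2.993e-06 = 37000 days.

37000 days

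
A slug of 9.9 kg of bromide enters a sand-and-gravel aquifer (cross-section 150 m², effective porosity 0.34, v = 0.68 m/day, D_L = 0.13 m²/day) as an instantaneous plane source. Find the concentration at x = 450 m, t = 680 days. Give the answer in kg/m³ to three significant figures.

For an instantaneous plane source, C(x,t) = M/(n_e·A·√(4πDt)) · exp(−(x−vt)²/(4Dt)), with n_e·A the pore (flow) area.
Plume center vt = 0.68 × 680 = 462.4 m, so the well at 450 m is 12.4 m upgradient of the peak.
√(4πDt) = 33.33 m, giving peak height M/(n_e·A·√(4πDt)) = 9.9/(0.34 × 150 × 33.33) = 0.005824 kg/m³.
(x−vt)²/(4Dt) = (-12.4)²/(4 × 0.13 × 680) = 0.4348; exp(−0.4348) = 0.6474.
C = 0.005824 × 0.6474 = 0.00377 kg/m³.

0.00377 kg/m³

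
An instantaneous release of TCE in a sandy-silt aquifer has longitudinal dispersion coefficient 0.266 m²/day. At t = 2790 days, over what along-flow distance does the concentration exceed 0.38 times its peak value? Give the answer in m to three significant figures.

The plume is Gaussian with σ = √(2Dt) = √(2 × 0.266 × 2790) = 38.53 m.
C/C_peak = exp(−Δx²/(2σ²)) = 0.38 ⇒ Δx = σ·√(−2 ln 0.38) = 38.53 × 1.391 = 53.60 m.
Width = 2Δx = 107 m.

107 m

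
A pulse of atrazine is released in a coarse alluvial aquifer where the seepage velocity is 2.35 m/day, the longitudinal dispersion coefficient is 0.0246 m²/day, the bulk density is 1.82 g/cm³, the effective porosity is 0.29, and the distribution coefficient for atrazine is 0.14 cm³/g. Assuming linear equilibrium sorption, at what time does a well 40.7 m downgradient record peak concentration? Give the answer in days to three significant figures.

32.5 days

Retardation factor R = 1 + ρ_b·K_d/n = 1 + 1.82 × 0.14/0.29 = 1.879.
Sorption retards both mechanisms: v_R = v/R = 1.251 m/day, D_R = D/R = 0.01309 m²/day.
Peak time from v_R²t² + 2D_R t − x² = 0: t = (√(D_R² + v_R²x²) − D_R)/v_R².
√(D_R² + v_R²x²) = √(0.01309² + 1.251² × 40.7²) = 50.92; v_R² = 1.565.
t = (50.92 − 0.01309)/1.565 = 32.5 days.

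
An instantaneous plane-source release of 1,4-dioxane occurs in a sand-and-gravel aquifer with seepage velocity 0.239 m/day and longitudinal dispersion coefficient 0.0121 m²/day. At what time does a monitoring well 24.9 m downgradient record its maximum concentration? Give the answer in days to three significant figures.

104 days

For the 1D instantaneous-source solution, setting ∂C/∂t = 0 at fixed x gives v²t² + 2Dt − x² = 0, so t = (√(D² + v²x²) − D)/v².
√(D² + v²x²) = √(0.0121² + 0.239² × 24.9²) = 5.951; v² = 0.057121.
t = (5.951 − 0.0121)/0.057121 = 104 days (vs. the pure-advection estimate x/v = 104 d).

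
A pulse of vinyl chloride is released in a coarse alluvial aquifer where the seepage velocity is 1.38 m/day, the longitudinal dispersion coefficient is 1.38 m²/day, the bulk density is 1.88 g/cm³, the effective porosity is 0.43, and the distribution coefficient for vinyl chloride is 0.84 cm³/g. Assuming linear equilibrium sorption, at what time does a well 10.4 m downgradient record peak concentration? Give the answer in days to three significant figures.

Retardation factor R = 1 + ρ_b·K_d/n = 1 + 1.88 × 0.84/0.43 = 4.673.
Sorption retards both mechanisms: v_R = v/R = 0.2953 m/day, D_R = D/R = 0.2953 m²/day.
Peak time from v_R²t² + 2D_R t − x² = 0: t = (√(D_R² + v_R²x²) − D_R)/v_R².
√(D_R² + v_R²x²) = √(0.2953² + 0.2953² × 10.4²) = 3.085; v_R² = 0.08720.
t = (3.085 − 0.2953)/0.08720 = 32.0 days.

32.0 days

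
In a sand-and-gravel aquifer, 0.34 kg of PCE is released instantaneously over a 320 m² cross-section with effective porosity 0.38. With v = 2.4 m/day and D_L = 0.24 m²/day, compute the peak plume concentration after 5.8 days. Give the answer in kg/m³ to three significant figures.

The peak of an instantaneous 1D plume sits at x = vt; there the Gaussian factor is 1 and C_max = M/(n_e·A·√(4πDt)), where n_e·A is the pore area the mass is dissolved in.
√(4πDt) = √(4π × 0.24 × 5.8) = 4.182 m, so C_max = 0.34/(0.38 × 320 × 4.182) = 0.000669 kg/m³.

0.000669 kg/m³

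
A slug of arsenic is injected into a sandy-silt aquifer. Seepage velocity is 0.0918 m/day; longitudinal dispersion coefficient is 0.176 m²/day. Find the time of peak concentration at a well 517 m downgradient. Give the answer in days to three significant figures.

5610 days

For the 1D instantaneous-source solution, setting ∂C/∂t = 0 at fixed x gives v²t² + 2Dt − x² = 0, so t = (√(D² + v²x²) − D)/v².
√(D² + v²x²) = √(0.176² + 0.0918² × 517²) = 47.46; v² = 0.00842724.
t = (47.46 − 0.176)/0.00842724 = 5610 days (vs. the pure-advection estimate x/v = 5630 d).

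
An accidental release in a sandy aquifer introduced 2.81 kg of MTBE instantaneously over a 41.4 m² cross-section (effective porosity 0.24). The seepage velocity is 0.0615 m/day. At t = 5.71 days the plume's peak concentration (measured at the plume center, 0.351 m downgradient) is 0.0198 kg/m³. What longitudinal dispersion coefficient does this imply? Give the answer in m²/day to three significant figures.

2.84 m²/day

At the plume center C_max = M/(n_e·A·√(4πDt)), so D = M²/(4πt·(n_e·A·C_max)²).
n_e·A·C_max = 0.24 × 41.4 × 0.0198 = 0.1967 kg/m.
D = 2.81²/(4π × 5.71 × 0.1967²) = 2.84 m²/day.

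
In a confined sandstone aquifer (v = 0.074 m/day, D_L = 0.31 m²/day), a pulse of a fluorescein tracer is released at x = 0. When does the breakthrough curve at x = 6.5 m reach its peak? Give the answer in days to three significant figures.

For the 1D instantaneous-source solution, setting ∂C/∂t = 0 at fixed x gives v²t² + 2Dt − x² = 0, so t = (√(D² + v²x²) − D)/v².
√(D² + v²x²) = √(0.31² + 0.074² × 6.5²) = 0.5722; v² = 0.005476.
t = (0.5722 − 0.31)/0.005476 = 47.9 days (vs. the pure-advection estimate x/v = 87.8 d).

47.9 days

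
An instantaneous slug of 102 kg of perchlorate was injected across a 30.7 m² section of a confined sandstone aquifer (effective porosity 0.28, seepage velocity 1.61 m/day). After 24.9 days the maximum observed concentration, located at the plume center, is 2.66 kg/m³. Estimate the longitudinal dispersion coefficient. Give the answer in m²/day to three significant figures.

0.0636 m²/day

At the plume center C_max = M/(n_e·A·√(4πDt)), so D = M²/(4πt·(n_e·A·C_max)²).
n_e·A·C_max = 0.28 × 30.7 × 2.66 = 22.87 kg/m.
D = 102²/(4π × 24.9 × 22.87²) = 0.0636 m²/day.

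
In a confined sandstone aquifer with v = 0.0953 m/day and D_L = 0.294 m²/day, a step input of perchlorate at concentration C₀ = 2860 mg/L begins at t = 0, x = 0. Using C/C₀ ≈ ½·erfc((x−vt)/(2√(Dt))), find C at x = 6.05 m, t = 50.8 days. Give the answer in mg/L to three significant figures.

For a continuous step input, C/C₀ ≈ ½·erfc((x−vt)/(2√(Dt))).
vt = 0.0953 × 50.8 = 4.84124 m and 2√(Dt) = 2√(0.294 × 50.8) = 7.729 m.
Argument (x−vt)/(2√(Dt)) = (6.05 − 4.84124)/7.729 = 0.1564; ½·erfc(0.1564) = 0.4125.
C = 2860 × 0.4125 = 1180 mg/L.

1180 mg/L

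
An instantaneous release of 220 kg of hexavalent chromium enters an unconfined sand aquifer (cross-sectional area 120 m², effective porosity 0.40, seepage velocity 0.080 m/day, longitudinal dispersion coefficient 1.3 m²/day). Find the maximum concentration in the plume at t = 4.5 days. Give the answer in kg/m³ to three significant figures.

The peak of an instantaneous 1D plume sits at x = vt; there the Gaussian factor is 1 and C_max = M/(n_e·A·√(4πDt)), where n_e·A is the pore area the mass is dissolved in.
√(4πDt) = √(4π × 1.3 × 4.5) = 8.574 m, so C_max = 220/(0.40 × 120 × 8.574) = 0.535 kg/m³.

0.535 kg/m³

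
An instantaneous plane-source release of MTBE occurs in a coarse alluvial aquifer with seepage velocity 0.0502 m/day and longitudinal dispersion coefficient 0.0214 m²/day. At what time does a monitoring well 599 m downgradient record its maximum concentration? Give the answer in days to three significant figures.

For the 1D instantaneous-source solution, setting ∂C/∂t = 0 at fixed x gives v²t² + 2Dt − x² = 0, so t = (√(D² + v²x²) − D)/v².
√(D² + v²x²) = √(0.0214² + 0.0502² × 599²) = 30.07; v² = 0.00252004.
t = (30.07 − 0.0214)/0.00252004 = 11900 days (vs. the pure-advection estimate x/v = 11900 d).

11900 days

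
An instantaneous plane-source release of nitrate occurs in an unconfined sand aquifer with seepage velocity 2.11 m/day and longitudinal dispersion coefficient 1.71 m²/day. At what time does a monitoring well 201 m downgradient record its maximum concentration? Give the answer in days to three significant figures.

For the 1D instantaneous-source solution, setting ∂C/∂t = 0 at fixed x gives v²t² + 2Dt − x² = 0, so t = (√(D² + v²x²) − D)/v².
√(D² + v²x²) = √(1.71² + 2.11² × 201²) = 424.1; v² = 4.4521.
t = (424.1 − 1.71)/4.4521 = 94.9 days (vs. the pure-advection estimate x/v = 95.3 d).

94.9 days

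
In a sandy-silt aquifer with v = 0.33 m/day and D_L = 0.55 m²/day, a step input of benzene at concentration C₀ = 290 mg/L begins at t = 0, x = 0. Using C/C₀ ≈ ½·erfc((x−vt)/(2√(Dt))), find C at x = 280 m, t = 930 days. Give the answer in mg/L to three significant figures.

For a continuous step input, C/C₀ ≈ ½·erfc((x−vt)/(2√(Dt))).
vt = 0.33 × 930 = 306.9 m and 2√(Dt) = 2√(0.55 × 930) = 45.23 m.
Argument (x−vt)/(2√(Dt)) = (280 − 306.9)/45.23 = -0.5947; ½·erfc(-0.5947) = 0.7998.
C = 290 × 0.7998 = 232 mg/L.

232 mg/L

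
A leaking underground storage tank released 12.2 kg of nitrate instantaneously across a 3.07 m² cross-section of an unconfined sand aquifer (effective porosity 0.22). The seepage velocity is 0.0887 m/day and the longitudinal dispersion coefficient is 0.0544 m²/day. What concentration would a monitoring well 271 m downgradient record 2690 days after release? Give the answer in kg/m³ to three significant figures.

0.0701 kg/m³

For an instantaneous plane source, C(x,t) = M/(n_e·A·√(4πDt)) · exp(−(x−vt)²/(4Dt)), with n_e·A the pore (flow) area.
Plume center vt = 0.0887 × 2690 = 238.603 m, so the well at 271 m is 32.397 m downgradient of the peak.
√(4πDt) = 42.88 m, giving peak height M/(n_e·A·√(4πDt)) = 12.2/(0.22 × 3.07 × 42.88) = 0.4213 kg/m³.
(x−vt)²/(4Dt) = (32.397)²/(4 × 0.0544 × 2690) = 1.793; exp(−1.793) = 0.1665.
C = 0.4213 × 0.1665 = 0.0701 kg/m³.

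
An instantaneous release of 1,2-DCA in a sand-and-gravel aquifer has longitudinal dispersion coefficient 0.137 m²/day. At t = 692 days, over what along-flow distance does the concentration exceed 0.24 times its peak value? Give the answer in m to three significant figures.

The plume is Gaussian with σ = √(2Dt) = √(2 × 0.137 × 692) = 13.77 m.
C/C_peak = exp(−Δx²/(2σ²)) = 0.24 ⇒ Δx = σ·√(−2 ln 0.24) = 13.77 × 1.689 = 23.26 m.
Width = 2Δx = 46.5 m.

46.5 m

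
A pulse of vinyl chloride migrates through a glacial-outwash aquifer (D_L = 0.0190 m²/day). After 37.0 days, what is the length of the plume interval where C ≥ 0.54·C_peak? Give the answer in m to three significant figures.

2.63 m

The plume is Gaussian with σ = √(2Dt) = √(2 × 0.0190 × 37.0) = 1.186 m.
C/C_peak = exp(−Δx²/(2σ²)) = 0.54 ⇒ Δx = σ·√(−2 ln 0.54) = 1.186 × 1.110 = 1.316 m.
Width = 2Δx = 2.63 m.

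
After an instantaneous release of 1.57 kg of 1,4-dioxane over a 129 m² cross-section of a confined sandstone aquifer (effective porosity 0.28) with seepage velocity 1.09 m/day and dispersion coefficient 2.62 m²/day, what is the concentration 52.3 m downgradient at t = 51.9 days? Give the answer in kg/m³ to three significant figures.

0.00102 kg/m³

For an instantaneous plane source, C(x,t) = M/(n_e·A·√(4πDt)) · exp(−(x−vt)²/(4Dt)), with n_e·A the pore (flow) area.
Plume center vt = 1.09 × 51.9 = 56.571 m, so the well at 52.3 m is 4.271 m upgradient of the peak.
√(4πDt) = 41.34 m, giving peak height M/(n_e·A·√(4πDt)) = 1.57/(0.28 × 129 × 41.34) = 0.001051 kg/m³.
(x−vt)²/(4Dt) = (-4.271)²/(4 × 2.62 × 51.9) = 0.03354; exp(−0.03354) = 0.9670.
C = 0.001051 × 0.9670 = 0.00102 kg/m³.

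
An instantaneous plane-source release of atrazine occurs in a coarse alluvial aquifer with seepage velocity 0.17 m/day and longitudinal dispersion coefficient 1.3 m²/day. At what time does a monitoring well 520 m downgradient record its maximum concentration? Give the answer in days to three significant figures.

For the 1D instantaneous-source solution, setting ∂C/∂t = 0 at fixed x gives v²t² + 2Dt − x² = 0, so t = (√(D² + v²x²) − D)/v².
√(D² + v²x²) = √(1.3² + 0.17² × 520²) = 88.41; v² = 0.0289.
t = (88.41 − 1.3)/0.0289 = 3010 days (vs. the pure-advection estimate x/v = 3060 d).

3010 days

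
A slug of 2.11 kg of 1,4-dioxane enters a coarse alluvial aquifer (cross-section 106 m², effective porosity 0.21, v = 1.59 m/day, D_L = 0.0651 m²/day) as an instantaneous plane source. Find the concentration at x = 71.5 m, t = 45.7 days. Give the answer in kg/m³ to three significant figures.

For an instantaneous plane source, C(x,t) = M/(n_e·A·√(4πDt)) · exp(−(x−vt)²/(4Dt)), with n_e·A the pore (flow) area.
Plume center vt = 1.59 × 45.7 = 72.663 m, so the well at 71.5 m is 1.163 m upgradient of the peak.
√(4πDt) = 6.114 m, giving peak height M/(n_e·A·√(4πDt)) = 2.11/(0.21 × 106 × 6.114) = 0.01550 kg/m³.
(x−vt)²/(4Dt) = (-1.163)²/(4 × 0.0651 × 45.7) = 0.1137; exp(−0.1137) = 0.8925.
C = 0.01550 × 0.8925 = 0.0138 kg/m³.

0.0138 kg/m³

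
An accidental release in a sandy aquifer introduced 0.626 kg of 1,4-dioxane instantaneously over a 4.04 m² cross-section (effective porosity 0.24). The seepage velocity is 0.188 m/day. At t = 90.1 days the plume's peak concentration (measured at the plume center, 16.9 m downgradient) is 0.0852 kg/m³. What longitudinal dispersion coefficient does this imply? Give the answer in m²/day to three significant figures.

At the plume center C_max = M/(n_e·A·√(4πDt)), so D = M²/(4πt·(n_e·A·C_max)²).
n_e·A·C_max = 0.24 × 4.04 × 0.0852 = 0.08261 kg/m.
D = 0.626²/(4π × 90.1 × 0.08261²) = 0.0507 m²/day.

0.0507 m²/day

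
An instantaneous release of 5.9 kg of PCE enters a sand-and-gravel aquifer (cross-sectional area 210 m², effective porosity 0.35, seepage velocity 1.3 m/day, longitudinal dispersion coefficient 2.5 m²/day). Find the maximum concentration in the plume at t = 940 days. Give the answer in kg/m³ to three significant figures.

0.000467 kg/m³

The peak of an instantaneous 1D plume sits at x = vt; there the Gaussian factor is 1 and C_max = M/(n_e·A·√(4πDt)), where n_e·A is the pore area the mass is dissolved in.
√(4πDt) = √(4π × 2.5 × 940) = 171.8 m, so C_max = 5.9/(0.35 × 210 × 171.8) = 0.000467 kg/m³.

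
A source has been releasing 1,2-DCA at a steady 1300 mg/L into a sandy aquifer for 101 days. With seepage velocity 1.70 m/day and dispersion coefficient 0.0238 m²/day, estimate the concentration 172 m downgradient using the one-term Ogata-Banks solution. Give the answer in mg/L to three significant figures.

579 mg/L

For a continuous step input, C/C₀ ≈ ½·erfc((x−vt)/(2√(Dt))).
vt = 1.70 × 101 = 171.7 m and 2√(Dt) = 2√(0.0238 × 101) = 3.101 m.
Argument (x−vt)/(2√(Dt)) = (172 − 171.7)/3.101 = 0.09674; ½·erfc(0.09674) = 0.4456.
C = 1300 × 0.4456 = 579 mg/L.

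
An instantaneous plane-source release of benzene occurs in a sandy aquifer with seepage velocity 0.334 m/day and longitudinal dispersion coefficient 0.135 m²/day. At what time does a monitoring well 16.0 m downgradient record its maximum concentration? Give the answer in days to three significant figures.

46.7 days

For the 1D instantaneous-source solution, setting ∂C/∂t = 0 at fixed x gives v²t² + 2Dt − x² = 0, so t = (√(D² + v²x²) − D)/v².
√(D² + v²x²) = √(0.135² + 0.334² × 16.0²) = 5.346; v² = 0.111556.
t = (5.346 − 0.135)/0.111556 = 46.7 days (vs. the pure-advection estimate x/v = 47.9 d).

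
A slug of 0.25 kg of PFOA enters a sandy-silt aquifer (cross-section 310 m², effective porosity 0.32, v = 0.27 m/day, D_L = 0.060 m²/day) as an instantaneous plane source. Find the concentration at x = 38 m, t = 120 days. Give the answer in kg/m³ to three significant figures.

For an instantaneous plane source, C(x,t) = M/(n_e·A·√(4πDt)) · exp(−(x−vt)²/(4Dt)), with n_e·A the pore (flow) area.
Plume center vt = 0.27 × 120 = 32.4 m, so the well at 38 m is 5.6 m downgradient of the peak.
√(4πDt) = 9.512 m, giving peak height M/(n_e·A·√(4πDt)) = 0.25/(0.32 × 310 × 9.512) = 0.0002649 kg/m³.
(x−vt)²/(4Dt) = (5.6)²/(4 × 0.060 × 120) = 1.089; exp(−1.089) = 0.3366.
C = 0.0002649 × 0.3366 = 8.92e-05 kg/m³.

8.92e-05 kg/m³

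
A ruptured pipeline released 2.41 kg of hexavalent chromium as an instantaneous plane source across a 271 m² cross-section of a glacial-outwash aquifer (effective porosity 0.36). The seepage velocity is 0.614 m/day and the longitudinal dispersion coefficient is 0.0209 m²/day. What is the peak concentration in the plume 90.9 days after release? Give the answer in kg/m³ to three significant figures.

The peak of an instantaneous 1D plume sits at x = vt; there the Gaussian factor is 1 and C_max = M/(n_e·A·√(4πDt)), where n_e·A is the pore area the mass is dissolved in.
√(4πDt) = √(4π × 0.0209 × 90.9) = 4.886 m, so C_max = 2.41/(0.36 × 271 × 4.886) = 0.00506 kg/m³.

0.00506 kg/m³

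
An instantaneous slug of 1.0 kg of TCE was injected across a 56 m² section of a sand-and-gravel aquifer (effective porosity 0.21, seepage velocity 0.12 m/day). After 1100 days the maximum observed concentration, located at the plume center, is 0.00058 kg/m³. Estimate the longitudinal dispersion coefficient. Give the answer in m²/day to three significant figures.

At the plume center C_max = M/(n_e·A·√(4πDt)), so D = M²/(4πt·(n_e·A·C_max)²).
n_e·A·C_max = 0.21 × 56 × 0.00058 = 0.006821 kg/m.
D = 1.0²/(4π × 1100 × 0.006821²) = 1.55 m²/day.

1.55 m²/day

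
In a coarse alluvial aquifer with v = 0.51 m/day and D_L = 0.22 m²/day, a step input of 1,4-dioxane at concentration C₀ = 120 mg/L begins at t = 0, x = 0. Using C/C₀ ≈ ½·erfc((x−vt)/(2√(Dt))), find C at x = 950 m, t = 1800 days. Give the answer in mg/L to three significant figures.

For a continuous step input, C/C₀ ≈ ½·erfc((x−vt)/(2√(Dt))).
vt = 0.51 × 1800 = 918 m and 2√(Dt) = 2√(0.22 × 1800) = 39.80 m.
Argument (x−vt)/(2√(Dt)) = (950 − 918)/39.80 = 0.8040; ½·erfc(0.8040) = 0.1278.
C = 120 × 0.1278 = 15.3 mg/L.

15.3 mg/L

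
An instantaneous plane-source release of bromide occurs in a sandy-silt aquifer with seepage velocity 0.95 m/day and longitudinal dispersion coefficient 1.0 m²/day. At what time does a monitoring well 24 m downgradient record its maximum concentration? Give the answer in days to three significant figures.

For the 1D instantaneous-source solution, setting ∂C/∂t = 0 at fixed x gives v²t² + 2Dt − x² = 0, so t = (√(D² + v²x²) − D)/v².
√(D² + v²x²) = √(1.0² + 0.95² × 24²) = 22.82; v² = 0.9025.
t = (22.82 − 1.0)/0.9025 = 24.2 days (vs. the pure-advection estimate x/v = 25.3 d).

24.2 days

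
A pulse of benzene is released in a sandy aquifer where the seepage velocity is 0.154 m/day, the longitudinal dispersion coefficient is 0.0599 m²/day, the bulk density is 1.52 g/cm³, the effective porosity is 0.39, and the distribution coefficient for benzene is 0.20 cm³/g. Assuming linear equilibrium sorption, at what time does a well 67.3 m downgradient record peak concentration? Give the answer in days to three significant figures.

Retardation factor R = 1 + ρ_b·K_d/n = 1 + 1.52 × 0.20/0.39 = 1.779.
Sorption retards both mechanisms: v_R = v/R = 0.08657 m/day, D_R = D/R = 0.03367 m²/day.
Peak time from v_R²t² + 2D_R t − x² = 0: t = (√(D_R² + v_R²x²) − D_R)/v_R².
√(D_R² + v_R²x²) = √(0.03367² + 0.08657² × 67.3²) = 5.826; v_R² = 0.007494.
t = (5.826 − 0.03367)/0.007494 = 773 days.

773 days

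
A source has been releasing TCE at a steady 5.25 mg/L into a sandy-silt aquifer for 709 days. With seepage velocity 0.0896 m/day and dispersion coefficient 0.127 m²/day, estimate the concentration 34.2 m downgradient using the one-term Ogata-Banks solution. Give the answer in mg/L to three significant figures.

For a continuous step input, C/C₀ ≈ ½·erfc((x−vt)/(2√(Dt))).
vt = 0.0896 × 709 = 63.5264 m and 2√(Dt) = 2√(0.127 × 709) = 18.98 m.
Argument (x−vt)/(2√(Dt)) = (34.2 − 63.5264)/18.98 = -1.545; ½·erfc(-1.545) = 0.9856.
C = 5.25 × 0.9856 = 5.17 mg/L.

5.17 mg/L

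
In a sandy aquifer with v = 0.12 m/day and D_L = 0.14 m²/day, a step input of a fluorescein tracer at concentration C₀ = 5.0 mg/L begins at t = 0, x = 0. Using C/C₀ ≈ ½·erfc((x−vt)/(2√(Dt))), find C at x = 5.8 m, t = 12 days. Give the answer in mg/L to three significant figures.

For a continuous step input, C/C₀ ≈ ½·erfc((x−vt)/(2√(Dt))).
vt = 0.12 × 12 = 1.44 m and 2√(Dt) = 2√(0.14 × 12) = 2.592 m.
Argument (x−vt)/(2√(Dt)) = (5.8 − 1.44)/2.592 = 1.682; ½·erfc(1.682) = 0.008687.
C = 5.0 × 0.008687 = 0.0434 mg/L.

0.0434 mg/L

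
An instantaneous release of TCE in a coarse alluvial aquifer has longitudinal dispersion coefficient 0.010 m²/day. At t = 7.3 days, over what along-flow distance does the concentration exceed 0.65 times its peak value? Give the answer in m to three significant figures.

The plume is Gaussian with σ = √(2Dt) = √(2 × 0.010 × 7.3) = 0.3821 m.
C/C_peak = exp(−Δx²/(2σ²)) = 0.65 ⇒ Δx = σ·√(−2 ln 0.65) = 0.3821 × 0.9282 = 0.3547 m.
Width = 2Δx = 0.709 m.

0.709 m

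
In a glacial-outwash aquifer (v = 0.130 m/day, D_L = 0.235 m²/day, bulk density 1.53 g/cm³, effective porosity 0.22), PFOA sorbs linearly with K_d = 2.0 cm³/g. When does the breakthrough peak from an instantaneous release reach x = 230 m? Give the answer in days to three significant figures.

26200 days

Retardation factor R = 1 + ρ_b·K_d/n = 1 + 1.53 × 2.0/0.22 = 14.91.
Sorption retards both mechanisms: v_R = v/R = 0.008719 m/day, D_R = D/R = 0.01576 m²/day.
Peak time from v_R²t² + 2D_R t − x² = 0: t = (√(D_R² + v_R²x²) − D_R)/v_R².
√(D_R² + v_R²x²) = √(0.01576² + 0.008719² × 230²) = 2.005; v_R² = 7.602e-05.
t = (2.005 − 0.01576)/7.602e-05 = 26200 days.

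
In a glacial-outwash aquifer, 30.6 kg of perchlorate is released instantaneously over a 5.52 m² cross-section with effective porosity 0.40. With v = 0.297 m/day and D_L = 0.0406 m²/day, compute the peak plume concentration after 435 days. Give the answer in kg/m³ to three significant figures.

0.930 kg/m³

The peak of an instantaneous 1D plume sits at x = vt; there the Gaussian factor is 1 and C_max = M/(n_e·A·√(4πDt)), where n_e·A is the pore area the mass is dissolved in.
√(4πDt) = √(4π × 0.0406 × 435) = 14.90 m, so C_max = 30.6/(0.40 × 5.52 × 14.90) = 0.930 kg/m³.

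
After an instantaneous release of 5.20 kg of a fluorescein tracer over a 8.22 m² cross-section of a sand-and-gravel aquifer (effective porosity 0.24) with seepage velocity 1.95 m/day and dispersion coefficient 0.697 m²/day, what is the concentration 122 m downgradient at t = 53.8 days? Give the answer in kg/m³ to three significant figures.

For an instantaneous plane source, C(x,t) = M/(n_e·A·√(4πDt)) · exp(−(x−vt)²/(4Dt)), with n_e·A the pore (flow) area.
Plume center vt = 1.95 × 53.8 = 104.91 m, so the well at 122 m is 17.09 m downgradient of the peak.
√(4πDt) = 21.71 m, giving peak height M/(n_e·A·√(4πDt)) = 5.20/(0.24 × 8.22 × 21.71) = 0.1214 kg/m³.
(x−vt)²/(4Dt) = (17.09)²/(4 × 0.697 × 53.8) = 1.947; exp(−1.947) = 0.1427.
C = 0.1214 × 0.1427 = 0.0173 kg/m³.

0.0173 kg/m³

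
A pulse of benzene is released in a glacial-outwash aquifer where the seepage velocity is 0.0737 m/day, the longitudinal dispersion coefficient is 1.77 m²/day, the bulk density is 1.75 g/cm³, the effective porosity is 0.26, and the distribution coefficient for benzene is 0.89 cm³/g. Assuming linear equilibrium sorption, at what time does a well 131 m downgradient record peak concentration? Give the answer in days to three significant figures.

10400 days

Retardation factor R = 1 + ρ_b·K_d/n = 1 + 1.75 × 0.89/0.26 = 6.990.
Sorption retards both mechanisms: v_R = v/R = 0.01054 m/day, D_R = D/R = 0.2532 m²/day.
Peak time from v_R²t² + 2D_R t − x² = 0: t = (√(D_R² + v_R²x²) − D_R)/v_R².
√(D_R² + v_R²x²) = √(0.2532² + 0.01054² × 131²) = 1.404; v_R² = 0.0001111.
t = (1.404 − 0.2532)/0.0001111 = 10400 days.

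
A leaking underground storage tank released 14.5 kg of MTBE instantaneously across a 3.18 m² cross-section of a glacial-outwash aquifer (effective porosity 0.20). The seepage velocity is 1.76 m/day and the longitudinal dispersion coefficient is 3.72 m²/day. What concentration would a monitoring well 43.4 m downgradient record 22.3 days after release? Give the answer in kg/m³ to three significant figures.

0.670 kg/m³

For an instantaneous plane source, C(x,t) = M/(n_e·A·√(4πDt)) · exp(−(x−vt)²/(4Dt)), with n_e·A the pore (flow) area.
Plume center vt = 1.76 × 22.3 = 39.248 m, so the well at 43.4 m is 4.152 m downgradient of the peak.
√(4πDt) = 32.29 m, giving peak height M/(n_e·A·√(4πDt)) = 14.5/(0.20 × 3.18 × 32.29) = 0.7061 kg/m³.
(x−vt)²/(4Dt) = (4.152)²/(4 × 3.72 × 22.3) = 0.05195; exp(−0.05195) = 0.9494.
C = 0.7061 × 0.9494 = 0.670 kg/m³.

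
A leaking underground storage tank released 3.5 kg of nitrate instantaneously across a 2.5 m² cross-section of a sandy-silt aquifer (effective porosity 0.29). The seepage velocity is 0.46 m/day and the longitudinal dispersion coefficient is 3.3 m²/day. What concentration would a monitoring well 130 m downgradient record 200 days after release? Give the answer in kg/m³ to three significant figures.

For an instantaneous plane source, C(x,t) = M/(n_e·A·√(4πDt)) · exp(−(x−vt)²/(4Dt)), with n_e·A the pore (flow) area.
Plume center vt = 0.46 × 200 = 92 m, so the well at 130 m is 38 m downgradient of the peak.
√(4πDt) = 91.07 m, giving peak height M/(n_e·A·√(4πDt)) = 3.5/(0.29 × 2.5 × 91.07) = 0.05301 kg/m³.
(x−vt)²/(4Dt) = (38)²/(4 × 3.3 × 200) = 0.5470; exp(−0.5470) = 0.5787.
C = 0.05301 × 0.5787 = 0.0307 kg/m³.

0.0307 kg/m³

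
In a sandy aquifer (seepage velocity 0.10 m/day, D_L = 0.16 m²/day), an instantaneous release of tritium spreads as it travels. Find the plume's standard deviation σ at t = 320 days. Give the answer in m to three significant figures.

10.1 m

Dispersive spreading gives a Gaussian with σ² = 2Dt; advection only shifts the center.
σ = √(2 × 0.16 × 320) = 10.1 m.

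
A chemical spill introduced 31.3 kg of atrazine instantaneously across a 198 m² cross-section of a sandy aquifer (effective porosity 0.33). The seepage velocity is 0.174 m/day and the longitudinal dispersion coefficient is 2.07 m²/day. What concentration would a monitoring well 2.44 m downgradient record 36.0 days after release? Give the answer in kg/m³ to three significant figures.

For an instantaneous plane source, C(x,t) = M/(n_e·A·√(4πDt)) · exp(−(x−vt)²/(4Dt)), with n_e·A the pore (flow) area.
Plume center vt = 0.174 × 36.0 = 6.264 m, so the well at 2.44 m is 3.824 m upgradient of the peak.
√(4πDt) = 30.60 m, giving peak height M/(n_e·A·√(4πDt)) = 31.3/(0.33 × 198 × 30.60) = 0.01565 kg/m³.
(x−vt)²/(4Dt) = (-3.824)²/(4 × 2.07 × 36.0) = 0.04906; exp(−0.04906) = 0.9521.
C = 0.01565 × 0.9521 = 0.0149 kg/m³.

0.0149 kg/m³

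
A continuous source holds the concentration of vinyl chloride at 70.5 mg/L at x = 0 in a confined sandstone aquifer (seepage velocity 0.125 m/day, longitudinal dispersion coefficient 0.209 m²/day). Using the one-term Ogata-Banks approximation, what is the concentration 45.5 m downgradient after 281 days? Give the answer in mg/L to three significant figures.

11.9 mg/L

For a continuous step input, C/C₀ ≈ ½·erfc((x−vt)/(2√(Dt))).
vt = 0.125 × 281 = 35.125 m and 2√(Dt) = 2√(0.209 × 281) = 15.33 m.
Argument (x−vt)/(2√(Dt)) = (45.5 − 35.125)/15.33 = 0.6768; ½·erfc(0.6768) = 0.1692.
C = 70.5 × 0.1692 = 11.9 mg/L.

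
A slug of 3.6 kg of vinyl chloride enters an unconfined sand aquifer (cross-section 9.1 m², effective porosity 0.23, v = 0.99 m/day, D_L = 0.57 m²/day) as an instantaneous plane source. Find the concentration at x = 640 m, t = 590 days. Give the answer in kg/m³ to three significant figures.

0.00259 kg/m³

For an instantaneous plane source, C(x,t) = M/(n_e·A·√(4πDt)) · exp(−(x−vt)²/(4Dt)), with n_e·A the pore (flow) area.
Plume center vt = 0.99 × 590 = 584.1 m, so the well at 640 m is 55.9 m downgradient of the peak.
√(4πDt) = 65.01 m, giving peak height M/(n_e·A·√(4πDt)) = 3.6/(0.23 × 9.1 × 65.01) = 0.02646 kg/m³.
(x−vt)²/(4Dt) = (55.9)²/(4 × 0.57 × 590) = 2.323; exp(−2.323) = 0.09798.
C = 0.02646 × 0.09798 = 0.00259 kg/m³.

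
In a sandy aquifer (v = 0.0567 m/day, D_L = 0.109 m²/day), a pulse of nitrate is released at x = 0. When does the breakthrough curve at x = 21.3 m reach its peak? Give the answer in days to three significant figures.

For the 1D instantaneous-source solution, setting ∂C/∂t = 0 at fixed x gives v²t² + 2Dt − x² = 0, so t = (√(D² + v²x²) − D)/v².
√(D² + v²x²) = √(0.109² + 0.0567² × 21.3²) = 1.213; v² = 0.00321489.
t = (1.213 − 0.109)/0.00321489 = 343 days (vs. the pure-advection estimate x/v = 376 d).

343 days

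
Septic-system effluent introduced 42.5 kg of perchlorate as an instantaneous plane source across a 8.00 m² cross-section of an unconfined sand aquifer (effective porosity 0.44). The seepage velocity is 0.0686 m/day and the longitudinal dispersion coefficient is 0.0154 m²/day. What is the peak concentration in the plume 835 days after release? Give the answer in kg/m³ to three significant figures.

0.950 kg/m³

The peak of an instantaneous 1D plume sits at x = vt; there the Gaussian factor is 1 and C_max = M/(n_e·A·√(4πDt)), where n_e·A is the pore area the mass is dissolved in.
√(4πDt) = √(4π × 0.0154 × 835) = 12.71 m, so C_max = 42.5/(0.44 × 8.00 × 12.71) = 0.950 kg/m³.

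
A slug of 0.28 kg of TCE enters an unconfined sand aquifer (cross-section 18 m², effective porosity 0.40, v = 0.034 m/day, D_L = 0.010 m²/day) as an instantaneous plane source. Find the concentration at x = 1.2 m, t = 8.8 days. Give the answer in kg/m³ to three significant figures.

0.00369 kg/m³

For an instantaneous plane source, C(x,t) = M/(n_e·A·√(4πDt)) · exp(−(x−vt)²/(4Dt)), with n_e·A the pore (flow) area.
Plume center vt = 0.034 × 8.8 = 0.2992 m, so the well at 1.2 m is 0.9008 m downgradient of the peak.
√(4πDt) = 1.052 m, giving peak height M/(n_e·A·√(4πDt)) = 0.28/(0.40 × 18 × 1.052) = 0.03697 kg/m³.
(x−vt)²/(4Dt) = (0.9008)²/(4 × 0.010 × 8.8) = 2.305; exp(−2.305) = 0.09976.
C = 0.03697 × 0.09976 = 0.00369 kg/m³.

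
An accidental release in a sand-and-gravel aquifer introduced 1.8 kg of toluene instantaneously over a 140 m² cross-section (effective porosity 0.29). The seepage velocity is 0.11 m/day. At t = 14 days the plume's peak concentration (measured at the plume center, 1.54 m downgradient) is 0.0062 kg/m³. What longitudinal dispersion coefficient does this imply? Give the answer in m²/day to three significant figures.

0.291 m²/day

At the plume center C_max = M/(n_e·A·√(4πDt)), so D = M²/(4πt·(n_e·A·C_max)²).
n_e·A·C_max = 0.29 × 140 × 0.0062 = 0.2517 kg/m.
D = 1.8²/(4π × 14 × 0.2517²) = 0.291 m²/day.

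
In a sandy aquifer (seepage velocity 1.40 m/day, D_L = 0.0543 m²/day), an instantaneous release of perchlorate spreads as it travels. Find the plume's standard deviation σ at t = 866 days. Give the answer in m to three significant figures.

Dispersive spreading gives a Gaussian with σ² = 2Dt; advection only shifts the center.
σ = √(2 × 0.0543 × 866) = 9.70 m.

9.70 m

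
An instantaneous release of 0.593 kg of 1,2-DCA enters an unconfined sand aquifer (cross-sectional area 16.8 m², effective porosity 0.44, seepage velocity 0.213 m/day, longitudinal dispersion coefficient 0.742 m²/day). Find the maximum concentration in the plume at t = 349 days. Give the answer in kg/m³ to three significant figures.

0.00141 kg/m³

The peak of an instantaneous 1D plume sits at x = vt; there the Gaussian factor is 1 and C_max = M/(n_e·A·√(4πDt)), where n_e·A is the pore area the mass is dissolved in.
√(4πDt) = √(4π × 0.742 × 349) = 57.05 m, so C_max = 0.593/(0.44 × 16.8 × 57.05) = 0.00141 kg/m³.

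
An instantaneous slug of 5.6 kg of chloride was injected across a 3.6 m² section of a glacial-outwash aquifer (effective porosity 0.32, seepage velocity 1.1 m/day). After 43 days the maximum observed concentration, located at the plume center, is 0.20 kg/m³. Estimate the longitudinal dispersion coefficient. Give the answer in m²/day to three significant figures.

1.09 m²/day

At the plume center C_max = M/(n_e·A·√(4πDt)), so D = M²/(4πt·(n_e·A·C_max)²).
n_e·A·C_max = 0.32 × 3.6 × 0.20 = 0.2304 kg/m.
D = 5.6²/(4π × 43 × 0.2304²) = 1.09 m²/day.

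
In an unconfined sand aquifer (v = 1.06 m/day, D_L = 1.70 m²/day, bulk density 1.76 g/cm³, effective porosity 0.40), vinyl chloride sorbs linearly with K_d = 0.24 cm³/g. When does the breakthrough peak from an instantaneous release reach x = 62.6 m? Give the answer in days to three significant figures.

118 days

Retardation factor R = 1 + ρ_b·K_d/n = 1 + 1.76 × 0.24/0.40 = 2.056.
Sorption retards both mechanisms: v_R = v/R = 0.5156 m/day, D_R = D/R = 0.8268 m²/day.
Peak time from v_R²t² + 2D_R t − x² = 0: t = (√(D_R² + v_R²x²) − D_R)/v_R².
√(D_R² + v_R²x²) = √(0.8268² + 0.5156² × 62.6²) = 32.29; v_R² = 0.2658.
t = (32.29 − 0.8268)/0.2658 = 118 days.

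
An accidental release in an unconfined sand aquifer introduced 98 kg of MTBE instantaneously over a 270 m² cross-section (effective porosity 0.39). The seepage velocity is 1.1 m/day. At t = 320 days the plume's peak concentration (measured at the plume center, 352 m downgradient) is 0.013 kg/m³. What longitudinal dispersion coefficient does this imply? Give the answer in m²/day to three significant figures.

1.27 m²/day

At the plume center C_max = M/(n_e·A·√(4πDt)), so D = M²/(4πt·(n_e·A·C_max)²).
n_e·A·C_max = 0.39 × 270 × 0.013 = 1.369 kg/m.
D = 98²/(4π × 320 × 1.369²) = 1.27 m²/day.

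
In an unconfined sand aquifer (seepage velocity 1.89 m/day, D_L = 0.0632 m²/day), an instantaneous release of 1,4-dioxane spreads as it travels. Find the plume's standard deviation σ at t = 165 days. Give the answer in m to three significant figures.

4.57 m

Dispersive spreading gives a Gaussian with σ² = 2Dt; advection only shifts the center.
σ = √(2 × 0.0632 × 165) = 4.57 m.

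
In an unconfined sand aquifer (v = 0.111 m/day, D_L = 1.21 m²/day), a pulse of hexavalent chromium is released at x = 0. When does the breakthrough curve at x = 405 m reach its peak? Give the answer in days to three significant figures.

3550 days

For the 1D instantaneous-source solution, setting ∂C/∂t = 0 at fixed x gives v²t² + 2Dt − x² = 0, so t = (√(D² + v²x²) − D)/v².
√(D² + v²x²) = √(1.21² + 0.111² × 405²) = 44.97; v² = 0.012321.
t = (44.97 − 1.21)/0.012321 = 3550 days (vs. the pure-advection estimate x/v = 3650 d).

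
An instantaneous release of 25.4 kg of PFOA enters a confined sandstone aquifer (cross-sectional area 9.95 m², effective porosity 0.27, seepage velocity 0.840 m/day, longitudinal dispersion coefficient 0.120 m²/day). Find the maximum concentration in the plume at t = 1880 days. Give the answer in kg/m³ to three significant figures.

0.178 kg/m³

The peak of an instantaneous 1D plume sits at x = vt; there the Gaussian factor is 1 and C_max = M/(n_e·A·√(4πDt)), where n_e·A is the pore area the mass is dissolved in.
√(4πDt) = √(4π × 0.120 × 1880) = 53.24 m, so C_max = 25.4/(0.27 × 9.95 × 53.24) = 0.178 kg/m³.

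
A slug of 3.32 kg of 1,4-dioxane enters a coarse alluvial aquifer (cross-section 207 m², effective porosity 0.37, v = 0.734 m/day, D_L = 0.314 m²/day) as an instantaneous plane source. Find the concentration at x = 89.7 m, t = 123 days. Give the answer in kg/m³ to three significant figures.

0.00196 kg/m³

For an instantaneous plane source, C(x,t) = M/(n_e·A·√(4πDt)) · exp(−(x−vt)²/(4Dt)), with n_e·A the pore (flow) area.
Plume center vt = 0.734 × 123 = 90.282 m, so the well at 89.7 m is 0.582 m upgradient of the peak.
√(4πDt) = 22.03 m, giving peak height M/(n_e·A·√(4πDt)) = 3.32/(0.37 × 207 × 22.03) = 0.001968 kg/m³.
(x−vt)²/(4Dt) = (-0.582)²/(4 × 0.314 × 123) = 0.002193; exp(−0.002193) = 0.9978.
C = 0.001968 × 0.9978 = 0.00196 kg/m³.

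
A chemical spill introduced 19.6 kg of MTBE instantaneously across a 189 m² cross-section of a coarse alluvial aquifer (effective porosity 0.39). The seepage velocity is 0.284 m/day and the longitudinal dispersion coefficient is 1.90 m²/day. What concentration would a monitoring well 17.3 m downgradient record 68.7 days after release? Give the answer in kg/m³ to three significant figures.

For an instantaneous plane source, C(x,t) = M/(n_e·A·√(4πDt)) · exp(−(x−vt)²/(4Dt)), with n_e·A the pore (flow) area.
Plume center vt = 0.284 × 68.7 = 19.5108 m, so the well at 17.3 m is 2.2108 m upgradient of the peak.
√(4πDt) = 40.50 m, giving peak height M/(n_e·A·√(4πDt)) = 19.6/(0.39 × 189 × 40.50) = 0.006566 kg/m³.
(x−vt)²/(4Dt) = (-2.2108)²/(4 × 1.90 × 68.7) = 0.009361; exp(−0.009361) = 0.9907.
C = 0.006566 × 0.9907 = 0.00650 kg/m³.

0.00650 kg/m³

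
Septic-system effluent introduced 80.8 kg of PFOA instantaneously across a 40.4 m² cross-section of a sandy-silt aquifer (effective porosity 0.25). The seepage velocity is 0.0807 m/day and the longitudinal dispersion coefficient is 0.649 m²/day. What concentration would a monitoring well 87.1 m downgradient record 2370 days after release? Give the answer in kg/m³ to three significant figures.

For an instantaneous plane source, C(x,t) = M/(n_e·A·√(4πDt)) · exp(−(x−vt)²/(4Dt)), with n_e·A the pore (flow) area.
Plume center vt = 0.0807 × 2370 = 191.259 m, so the well at 87.1 m is 104.159 m upgradient of the peak.
√(4πDt) = 139.0 m, giving peak height M/(n_e·A·√(4πDt)) = 80.8/(0.25 × 40.4 × 139.0) = 0.05755 kg/m³.
(x−vt)²/(4Dt) = (-104.159)²/(4 × 0.649 × 2370) = 1.763; exp(−1.763) = 0.1715.
C = 0.05755 × 0.1715 = 0.00987 kg/m³.

0.00987 kg/m³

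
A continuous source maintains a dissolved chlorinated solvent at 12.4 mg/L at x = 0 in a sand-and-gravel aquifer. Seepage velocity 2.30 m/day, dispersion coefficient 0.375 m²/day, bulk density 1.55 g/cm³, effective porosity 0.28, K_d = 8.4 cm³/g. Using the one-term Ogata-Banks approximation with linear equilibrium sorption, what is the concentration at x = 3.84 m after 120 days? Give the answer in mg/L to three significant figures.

11.5 mg/L

Retardation factor R = 1 + ρ_b·K_d/n = 1 + 1.55 × 8.4/0.28 = 47.50.
Sorption retards both mechanisms: v_R = v/R = 0.04842 m/day, D_R = D/R = 0.007895 m²/day.
v_R·t = 0.04842 × 120 = 5.8104 m; 2√(D_R t) = 1.947 m; argument = (3.84 − 5.8104)/1.947 = -1.012.
C = C₀ × ½·erfc(-1.012) = 12.4 × 0.9238 = 11.5 mg/L.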